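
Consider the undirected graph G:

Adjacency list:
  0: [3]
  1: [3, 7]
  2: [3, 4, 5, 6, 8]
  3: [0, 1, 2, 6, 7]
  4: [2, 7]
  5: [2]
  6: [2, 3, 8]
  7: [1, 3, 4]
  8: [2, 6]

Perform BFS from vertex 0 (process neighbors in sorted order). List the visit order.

BFS from vertex 0 (neighbors processed in ascending order):
Visit order: 0, 3, 1, 2, 6, 7, 4, 5, 8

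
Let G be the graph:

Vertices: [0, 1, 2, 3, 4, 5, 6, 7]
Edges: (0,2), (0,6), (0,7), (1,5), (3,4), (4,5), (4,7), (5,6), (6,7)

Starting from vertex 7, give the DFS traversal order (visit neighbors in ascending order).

DFS from vertex 7 (neighbors processed in ascending order):
Visit order: 7, 0, 2, 6, 5, 1, 4, 3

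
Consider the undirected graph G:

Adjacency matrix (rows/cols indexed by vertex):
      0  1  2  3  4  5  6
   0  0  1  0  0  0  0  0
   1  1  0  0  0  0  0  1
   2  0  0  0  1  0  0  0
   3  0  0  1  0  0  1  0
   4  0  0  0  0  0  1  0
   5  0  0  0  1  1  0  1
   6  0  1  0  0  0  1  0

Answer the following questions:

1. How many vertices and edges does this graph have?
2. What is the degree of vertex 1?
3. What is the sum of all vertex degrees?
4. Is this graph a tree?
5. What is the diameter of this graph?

Count: 7 vertices, 6 edges.
Vertex 1 has neighbors [0, 6], degree = 2.
Handshaking lemma: 2 * 6 = 12.
A graph is a tree iff it is connected and has exactly n-1 edges. This graph is connected (all 7 vertices in one component) and has 7-1 = 6 edges. It is a tree.
Diameter (longest shortest path) = 5.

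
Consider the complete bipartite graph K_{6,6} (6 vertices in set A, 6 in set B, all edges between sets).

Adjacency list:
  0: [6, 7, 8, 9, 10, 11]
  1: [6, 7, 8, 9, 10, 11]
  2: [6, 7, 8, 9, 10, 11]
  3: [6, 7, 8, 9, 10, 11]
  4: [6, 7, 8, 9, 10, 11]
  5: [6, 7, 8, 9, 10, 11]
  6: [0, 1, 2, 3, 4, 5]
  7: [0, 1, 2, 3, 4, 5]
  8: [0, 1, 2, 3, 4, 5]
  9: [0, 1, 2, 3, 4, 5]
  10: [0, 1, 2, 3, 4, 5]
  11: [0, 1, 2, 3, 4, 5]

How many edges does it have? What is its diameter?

K_{6,6} has 6 * 6 = 36 edges.
Any vertex reaches any opposite-side vertex in 1 step; same-side vertices reach in 2 steps via any opposite-side vertex.
Diameter = 2.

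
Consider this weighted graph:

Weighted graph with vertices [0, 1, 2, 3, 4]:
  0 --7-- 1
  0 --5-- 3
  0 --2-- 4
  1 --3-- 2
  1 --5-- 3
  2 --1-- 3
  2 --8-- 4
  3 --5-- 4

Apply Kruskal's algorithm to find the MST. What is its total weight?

Applying Kruskal's algorithm (sort edges by weight, add if no cycle):
  Add (2,3) w=1
  Add (0,4) w=2
  Add (1,2) w=3
  Add (0,3) w=5
  Skip (1,3) w=5 (creates cycle)
  Skip (3,4) w=5 (creates cycle)
  Skip (0,1) w=7 (creates cycle)
  Skip (2,4) w=8 (creates cycle)
MST weight = 11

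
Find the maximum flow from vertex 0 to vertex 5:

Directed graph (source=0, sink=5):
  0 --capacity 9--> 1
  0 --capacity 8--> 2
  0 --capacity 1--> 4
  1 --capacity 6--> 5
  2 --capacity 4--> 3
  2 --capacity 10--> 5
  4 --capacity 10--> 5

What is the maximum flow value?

Computing max flow:
  Flow on (0->1): 6/9
  Flow on (0->2): 8/8
  Flow on (0->4): 1/1
  Flow on (1->5): 6/6
  Flow on (2->5): 8/10
  Flow on (4->5): 1/10
Maximum flow = 15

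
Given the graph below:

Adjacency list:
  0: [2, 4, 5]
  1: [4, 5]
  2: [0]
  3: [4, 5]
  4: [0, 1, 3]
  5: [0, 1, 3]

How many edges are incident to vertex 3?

Vertex 3 has neighbors [4, 5], so deg(3) = 2.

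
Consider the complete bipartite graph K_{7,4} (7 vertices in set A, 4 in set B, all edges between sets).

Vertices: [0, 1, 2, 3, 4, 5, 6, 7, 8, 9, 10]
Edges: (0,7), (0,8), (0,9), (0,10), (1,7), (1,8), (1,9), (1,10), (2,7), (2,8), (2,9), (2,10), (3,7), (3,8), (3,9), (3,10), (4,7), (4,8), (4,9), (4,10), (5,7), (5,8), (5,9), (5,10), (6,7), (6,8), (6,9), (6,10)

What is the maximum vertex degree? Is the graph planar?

Set-A vertices have degree 4; set-B vertices have degree 7. Maximum degree = max(7,4) = 7.
K_{7,4} contains K_{3,3} as a subgraph (since both sides have >= 3 vertices); by Kuratowski's theorem it is not planar.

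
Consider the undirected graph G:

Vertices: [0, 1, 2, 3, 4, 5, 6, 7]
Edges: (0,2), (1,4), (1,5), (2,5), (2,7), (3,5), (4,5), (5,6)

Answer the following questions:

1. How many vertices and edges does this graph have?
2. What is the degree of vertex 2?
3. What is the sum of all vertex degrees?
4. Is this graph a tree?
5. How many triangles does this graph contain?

Count: 8 vertices, 8 edges.
Vertex 2 has neighbors [0, 5, 7], degree = 3.
Handshaking lemma: 2 * 8 = 16.
A tree on 8 vertices has 7 edges. This graph has 8 edges (1 extra). Not a tree.
Number of triangles = 1.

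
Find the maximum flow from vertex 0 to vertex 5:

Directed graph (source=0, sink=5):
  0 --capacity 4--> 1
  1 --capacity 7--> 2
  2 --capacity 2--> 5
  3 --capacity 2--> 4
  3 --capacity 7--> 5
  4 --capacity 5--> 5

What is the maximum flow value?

Computing max flow:
  Flow on (0->1): 2/4
  Flow on (1->2): 2/7
  Flow on (2->5): 2/2
Maximum flow = 2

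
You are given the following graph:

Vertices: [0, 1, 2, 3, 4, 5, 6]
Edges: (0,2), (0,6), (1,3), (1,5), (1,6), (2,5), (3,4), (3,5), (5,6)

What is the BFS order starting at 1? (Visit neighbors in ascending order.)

BFS from vertex 1 (neighbors processed in ascending order):
Visit order: 1, 3, 5, 6, 4, 2, 0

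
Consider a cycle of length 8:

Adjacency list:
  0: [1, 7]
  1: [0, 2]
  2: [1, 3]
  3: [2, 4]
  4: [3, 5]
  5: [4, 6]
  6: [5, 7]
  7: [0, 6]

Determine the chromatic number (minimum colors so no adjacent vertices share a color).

This is an even cycle (C_8). Even cycles are bipartite.
Chromatic number = 2.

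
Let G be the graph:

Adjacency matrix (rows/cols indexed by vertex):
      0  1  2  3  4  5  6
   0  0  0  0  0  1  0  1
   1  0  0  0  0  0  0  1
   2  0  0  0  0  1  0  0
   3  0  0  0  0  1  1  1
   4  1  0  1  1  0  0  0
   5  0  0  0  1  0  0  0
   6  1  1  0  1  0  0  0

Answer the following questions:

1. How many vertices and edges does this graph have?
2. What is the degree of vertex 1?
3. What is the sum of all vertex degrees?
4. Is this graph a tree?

Count: 7 vertices, 7 edges.
Vertex 1 has neighbors [6], degree = 1.
Handshaking lemma: 2 * 7 = 14.
A tree on 7 vertices has 6 edges. This graph has 7 edges (1 extra). Not a tree.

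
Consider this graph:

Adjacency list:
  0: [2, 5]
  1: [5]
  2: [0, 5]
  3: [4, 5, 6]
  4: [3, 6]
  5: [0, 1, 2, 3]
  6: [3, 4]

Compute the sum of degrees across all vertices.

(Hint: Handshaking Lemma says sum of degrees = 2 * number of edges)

Count edges: 8 edges.
By Handshaking Lemma: sum of degrees = 2 * 8 = 16.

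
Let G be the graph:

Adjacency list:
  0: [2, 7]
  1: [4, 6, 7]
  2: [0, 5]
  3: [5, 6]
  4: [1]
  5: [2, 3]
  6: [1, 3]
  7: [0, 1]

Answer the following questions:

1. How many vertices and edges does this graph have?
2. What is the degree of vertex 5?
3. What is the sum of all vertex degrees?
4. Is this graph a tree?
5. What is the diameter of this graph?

Count: 8 vertices, 8 edges.
Vertex 5 has neighbors [2, 3], degree = 2.
Handshaking lemma: 2 * 8 = 16.
A tree on 8 vertices has 7 edges. This graph has 8 edges (1 extra). Not a tree.
Diameter (longest shortest path) = 4.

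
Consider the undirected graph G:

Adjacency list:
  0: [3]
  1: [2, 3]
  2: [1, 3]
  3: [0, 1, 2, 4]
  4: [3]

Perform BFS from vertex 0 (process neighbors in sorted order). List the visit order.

BFS from vertex 0 (neighbors processed in ascending order):
Visit order: 0, 3, 1, 2, 4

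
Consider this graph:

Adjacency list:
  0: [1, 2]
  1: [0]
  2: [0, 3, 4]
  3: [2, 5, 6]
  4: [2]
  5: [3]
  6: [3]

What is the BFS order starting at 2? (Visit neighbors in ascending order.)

BFS from vertex 2 (neighbors processed in ascending order):
Visit order: 2, 0, 3, 4, 1, 5, 6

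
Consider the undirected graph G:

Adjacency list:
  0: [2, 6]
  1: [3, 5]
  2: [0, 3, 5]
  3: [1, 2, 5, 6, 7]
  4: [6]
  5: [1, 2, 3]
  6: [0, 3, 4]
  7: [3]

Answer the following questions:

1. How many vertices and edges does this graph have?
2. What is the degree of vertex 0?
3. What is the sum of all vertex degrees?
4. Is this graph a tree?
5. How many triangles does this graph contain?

Count: 8 vertices, 10 edges.
Vertex 0 has neighbors [2, 6], degree = 2.
Handshaking lemma: 2 * 10 = 20.
A tree on 8 vertices has 7 edges. This graph has 10 edges (3 extra). Not a tree.
Number of triangles = 2.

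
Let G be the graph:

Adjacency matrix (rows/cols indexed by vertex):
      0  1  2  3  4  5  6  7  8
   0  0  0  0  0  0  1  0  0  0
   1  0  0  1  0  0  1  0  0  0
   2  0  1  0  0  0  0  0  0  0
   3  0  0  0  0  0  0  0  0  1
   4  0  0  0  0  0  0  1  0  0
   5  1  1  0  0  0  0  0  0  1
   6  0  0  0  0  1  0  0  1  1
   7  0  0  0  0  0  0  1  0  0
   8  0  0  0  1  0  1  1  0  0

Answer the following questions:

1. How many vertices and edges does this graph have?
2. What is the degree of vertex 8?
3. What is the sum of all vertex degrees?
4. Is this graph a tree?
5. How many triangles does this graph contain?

Count: 9 vertices, 8 edges.
Vertex 8 has neighbors [3, 5, 6], degree = 3.
Handshaking lemma: 2 * 8 = 16.
A graph is a tree iff it is connected and has exactly n-1 edges. This graph is connected (all 9 vertices in one component) and has 9-1 = 8 edges. It is a tree.
Number of triangles = 0.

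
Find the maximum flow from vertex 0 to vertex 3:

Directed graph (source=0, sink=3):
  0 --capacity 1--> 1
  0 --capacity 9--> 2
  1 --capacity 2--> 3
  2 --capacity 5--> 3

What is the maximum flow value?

Computing max flow:
  Flow on (0->1): 1/1
  Flow on (0->2): 5/9
  Flow on (1->3): 1/2
  Flow on (2->3): 5/5
Maximum flow = 6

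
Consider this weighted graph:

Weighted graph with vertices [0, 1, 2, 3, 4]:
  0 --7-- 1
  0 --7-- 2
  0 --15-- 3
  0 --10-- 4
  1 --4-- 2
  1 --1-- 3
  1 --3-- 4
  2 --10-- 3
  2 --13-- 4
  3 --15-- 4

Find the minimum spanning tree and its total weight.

Applying Kruskal's algorithm (sort edges by weight, add if no cycle):
  Add (1,3) w=1
  Add (1,4) w=3
  Add (1,2) w=4
  Add (0,1) w=7
  Skip (0,2) w=7 (creates cycle)
  Skip (0,4) w=10 (creates cycle)
  Skip (2,3) w=10 (creates cycle)
  Skip (2,4) w=13 (creates cycle)
  Skip (0,3) w=15 (creates cycle)
  Skip (3,4) w=15 (creates cycle)
MST weight = 15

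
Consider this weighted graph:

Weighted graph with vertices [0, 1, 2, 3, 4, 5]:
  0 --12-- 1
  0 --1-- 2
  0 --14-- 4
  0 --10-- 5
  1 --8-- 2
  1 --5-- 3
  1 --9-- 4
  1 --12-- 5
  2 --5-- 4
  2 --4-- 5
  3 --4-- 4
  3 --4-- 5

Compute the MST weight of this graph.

Applying Kruskal's algorithm (sort edges by weight, add if no cycle):
  Add (0,2) w=1
  Add (2,5) w=4
  Add (3,4) w=4
  Add (3,5) w=4
  Add (1,3) w=5
  Skip (2,4) w=5 (creates cycle)
  Skip (1,2) w=8 (creates cycle)
  Skip (1,4) w=9 (creates cycle)
  Skip (0,5) w=10 (creates cycle)
  Skip (0,1) w=12 (creates cycle)
  Skip (1,5) w=12 (creates cycle)
  Skip (0,4) w=14 (creates cycle)
MST weight = 18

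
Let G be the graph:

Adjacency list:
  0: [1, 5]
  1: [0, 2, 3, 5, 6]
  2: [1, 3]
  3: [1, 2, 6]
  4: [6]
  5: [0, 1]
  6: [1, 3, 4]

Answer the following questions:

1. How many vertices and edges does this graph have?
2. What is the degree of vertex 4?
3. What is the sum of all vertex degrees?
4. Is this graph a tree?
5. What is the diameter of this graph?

Count: 7 vertices, 9 edges.
Vertex 4 has neighbors [6], degree = 1.
Handshaking lemma: 2 * 9 = 18.
A tree on 7 vertices has 6 edges. This graph has 9 edges (3 extra). Not a tree.
Diameter (longest shortest path) = 3.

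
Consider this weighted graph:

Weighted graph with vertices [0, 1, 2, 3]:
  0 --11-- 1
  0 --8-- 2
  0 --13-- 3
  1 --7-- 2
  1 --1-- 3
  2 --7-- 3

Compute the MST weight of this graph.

Applying Kruskal's algorithm (sort edges by weight, add if no cycle):
  Add (1,3) w=1
  Add (1,2) w=7
  Skip (2,3) w=7 (creates cycle)
  Add (0,2) w=8
  Skip (0,1) w=11 (creates cycle)
  Skip (0,3) w=13 (creates cycle)
MST weight = 16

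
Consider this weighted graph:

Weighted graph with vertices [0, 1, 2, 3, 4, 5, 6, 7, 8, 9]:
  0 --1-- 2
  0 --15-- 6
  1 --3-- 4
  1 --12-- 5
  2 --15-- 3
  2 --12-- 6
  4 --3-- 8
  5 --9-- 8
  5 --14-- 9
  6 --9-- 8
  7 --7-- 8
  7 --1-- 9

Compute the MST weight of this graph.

Applying Kruskal's algorithm (sort edges by weight, add if no cycle):
  Add (0,2) w=1
  Add (7,9) w=1
  Add (1,4) w=3
  Add (4,8) w=3
  Add (7,8) w=7
  Add (5,8) w=9
  Add (6,8) w=9
  Skip (1,5) w=12 (creates cycle)
  Add (2,6) w=12
  Skip (5,9) w=14 (creates cycle)
  Skip (0,6) w=15 (creates cycle)
  Add (2,3) w=15
MST weight = 60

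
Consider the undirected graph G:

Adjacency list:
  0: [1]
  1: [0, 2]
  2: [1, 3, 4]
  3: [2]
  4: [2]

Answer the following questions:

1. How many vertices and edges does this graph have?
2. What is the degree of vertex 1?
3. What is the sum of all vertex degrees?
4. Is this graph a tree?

Count: 5 vertices, 4 edges.
Vertex 1 has neighbors [0, 2], degree = 2.
Handshaking lemma: 2 * 4 = 8.
A graph is a tree iff it is connected and has exactly n-1 edges. This graph is connected (all 5 vertices in one component) and has 5-1 = 4 edges. It is a tree.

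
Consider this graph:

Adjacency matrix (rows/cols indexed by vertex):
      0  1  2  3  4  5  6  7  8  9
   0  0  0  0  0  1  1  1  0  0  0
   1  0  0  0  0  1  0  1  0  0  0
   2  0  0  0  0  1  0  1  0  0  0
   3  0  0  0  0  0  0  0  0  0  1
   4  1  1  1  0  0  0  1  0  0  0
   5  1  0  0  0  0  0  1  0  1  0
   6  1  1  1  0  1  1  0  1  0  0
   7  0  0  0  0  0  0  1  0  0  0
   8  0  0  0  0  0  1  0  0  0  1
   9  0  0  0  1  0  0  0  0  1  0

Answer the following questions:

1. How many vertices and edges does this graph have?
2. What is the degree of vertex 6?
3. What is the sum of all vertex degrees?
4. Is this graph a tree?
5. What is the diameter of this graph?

Count: 10 vertices, 13 edges.
Vertex 6 has neighbors [0, 1, 2, 4, 5, 7], degree = 6.
Handshaking lemma: 2 * 13 = 26.
A tree on 10 vertices has 9 edges. This graph has 13 edges (4 extra). Not a tree.
Diameter (longest shortest path) = 5.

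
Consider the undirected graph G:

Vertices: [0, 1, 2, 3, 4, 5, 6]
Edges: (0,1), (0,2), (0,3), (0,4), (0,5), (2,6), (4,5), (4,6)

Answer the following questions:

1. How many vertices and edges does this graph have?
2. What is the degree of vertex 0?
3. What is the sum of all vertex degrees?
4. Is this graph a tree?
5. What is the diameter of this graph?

Count: 7 vertices, 8 edges.
Vertex 0 has neighbors [1, 2, 3, 4, 5], degree = 5.
Handshaking lemma: 2 * 8 = 16.
A tree on 7 vertices has 6 edges. This graph has 8 edges (2 extra). Not a tree.
Diameter (longest shortest path) = 3.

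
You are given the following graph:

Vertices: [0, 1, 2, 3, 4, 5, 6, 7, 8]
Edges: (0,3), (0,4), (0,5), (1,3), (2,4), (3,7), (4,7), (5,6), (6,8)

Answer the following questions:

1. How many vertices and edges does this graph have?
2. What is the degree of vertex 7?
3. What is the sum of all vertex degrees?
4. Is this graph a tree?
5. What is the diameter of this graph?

Count: 9 vertices, 9 edges.
Vertex 7 has neighbors [3, 4], degree = 2.
Handshaking lemma: 2 * 9 = 18.
A tree on 9 vertices has 8 edges. This graph has 9 edges (1 extra). Not a tree.
Diameter (longest shortest path) = 5.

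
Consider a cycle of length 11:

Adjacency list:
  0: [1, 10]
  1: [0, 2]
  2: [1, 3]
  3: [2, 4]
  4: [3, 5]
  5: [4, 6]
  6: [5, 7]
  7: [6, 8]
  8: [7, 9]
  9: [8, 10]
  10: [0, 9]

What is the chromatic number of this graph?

This is an odd cycle (C_11). Odd cycles are not bipartite (any 2-coloring forces two adjacent vertices to match), and 3 colors suffice.
Chromatic number = 3.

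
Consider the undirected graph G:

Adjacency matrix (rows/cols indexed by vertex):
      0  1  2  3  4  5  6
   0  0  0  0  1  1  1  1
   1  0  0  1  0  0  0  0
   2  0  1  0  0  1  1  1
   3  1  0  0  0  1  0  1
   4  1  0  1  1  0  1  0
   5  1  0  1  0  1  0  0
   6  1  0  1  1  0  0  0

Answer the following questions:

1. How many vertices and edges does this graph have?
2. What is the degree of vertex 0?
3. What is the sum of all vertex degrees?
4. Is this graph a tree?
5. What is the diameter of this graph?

Count: 7 vertices, 11 edges.
Vertex 0 has neighbors [3, 4, 5, 6], degree = 4.
Handshaking lemma: 2 * 11 = 22.
A tree on 7 vertices has 6 edges. This graph has 11 edges (5 extra). Not a tree.
Diameter (longest shortest path) = 3.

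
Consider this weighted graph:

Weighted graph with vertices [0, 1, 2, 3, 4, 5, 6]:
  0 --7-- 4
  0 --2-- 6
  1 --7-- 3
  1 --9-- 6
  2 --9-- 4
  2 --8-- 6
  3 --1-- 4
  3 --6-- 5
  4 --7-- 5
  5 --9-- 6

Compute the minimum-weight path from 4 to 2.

Using Dijkstra's algorithm from vertex 4:
Shortest path: 4 -> 2
Total weight: 9 = 9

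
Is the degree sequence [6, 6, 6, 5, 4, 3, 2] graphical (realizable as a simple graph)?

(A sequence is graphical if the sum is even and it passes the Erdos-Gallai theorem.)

Sum of degrees = 32. Sum is even but fails Erdos-Gallai. The sequence is NOT graphical.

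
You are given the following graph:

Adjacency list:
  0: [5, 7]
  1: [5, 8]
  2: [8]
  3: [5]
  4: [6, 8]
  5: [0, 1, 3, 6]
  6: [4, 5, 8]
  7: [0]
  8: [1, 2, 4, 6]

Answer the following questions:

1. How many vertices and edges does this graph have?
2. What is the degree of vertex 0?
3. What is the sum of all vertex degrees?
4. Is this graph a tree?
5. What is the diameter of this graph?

Count: 9 vertices, 10 edges.
Vertex 0 has neighbors [5, 7], degree = 2.
Handshaking lemma: 2 * 10 = 20.
A tree on 9 vertices has 8 edges. This graph has 10 edges (2 extra). Not a tree.
Diameter (longest shortest path) = 5.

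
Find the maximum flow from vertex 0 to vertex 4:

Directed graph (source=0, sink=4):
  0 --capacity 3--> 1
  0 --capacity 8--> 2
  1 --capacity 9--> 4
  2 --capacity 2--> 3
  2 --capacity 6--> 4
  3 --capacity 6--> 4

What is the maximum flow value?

Computing max flow:
  Flow on (0->1): 3/3
  Flow on (0->2): 8/8
  Flow on (1->4): 3/9
  Flow on (2->3): 2/2
  Flow on (2->4): 6/6
  Flow on (3->4): 2/6
Maximum flow = 11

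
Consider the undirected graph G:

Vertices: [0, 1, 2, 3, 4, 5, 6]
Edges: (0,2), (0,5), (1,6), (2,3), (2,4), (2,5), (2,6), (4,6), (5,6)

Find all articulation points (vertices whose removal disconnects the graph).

An articulation point is a vertex whose removal disconnects the graph.
Articulation points: [2, 6]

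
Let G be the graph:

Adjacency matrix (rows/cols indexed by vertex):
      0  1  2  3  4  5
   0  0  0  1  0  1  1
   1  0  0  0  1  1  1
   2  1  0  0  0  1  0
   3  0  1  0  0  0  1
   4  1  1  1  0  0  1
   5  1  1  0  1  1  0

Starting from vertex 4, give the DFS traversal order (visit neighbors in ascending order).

DFS from vertex 4 (neighbors processed in ascending order):
Visit order: 4, 0, 2, 5, 1, 3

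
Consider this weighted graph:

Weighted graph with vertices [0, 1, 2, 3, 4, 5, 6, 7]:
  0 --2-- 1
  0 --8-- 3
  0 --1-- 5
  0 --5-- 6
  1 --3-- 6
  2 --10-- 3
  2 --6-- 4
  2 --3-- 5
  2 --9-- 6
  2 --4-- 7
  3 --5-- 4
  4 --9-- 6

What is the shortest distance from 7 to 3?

Using Dijkstra's algorithm from vertex 7:
Shortest path: 7 -> 2 -> 3
Total weight: 4 + 10 = 14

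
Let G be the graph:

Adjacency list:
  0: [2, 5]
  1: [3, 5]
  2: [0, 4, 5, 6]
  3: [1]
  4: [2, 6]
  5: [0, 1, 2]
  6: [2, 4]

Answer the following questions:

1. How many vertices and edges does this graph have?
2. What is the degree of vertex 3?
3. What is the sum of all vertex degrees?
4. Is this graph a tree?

Count: 7 vertices, 8 edges.
Vertex 3 has neighbors [1], degree = 1.
Handshaking lemma: 2 * 8 = 16.
A tree on 7 vertices has 6 edges. This graph has 8 edges (2 extra). Not a tree.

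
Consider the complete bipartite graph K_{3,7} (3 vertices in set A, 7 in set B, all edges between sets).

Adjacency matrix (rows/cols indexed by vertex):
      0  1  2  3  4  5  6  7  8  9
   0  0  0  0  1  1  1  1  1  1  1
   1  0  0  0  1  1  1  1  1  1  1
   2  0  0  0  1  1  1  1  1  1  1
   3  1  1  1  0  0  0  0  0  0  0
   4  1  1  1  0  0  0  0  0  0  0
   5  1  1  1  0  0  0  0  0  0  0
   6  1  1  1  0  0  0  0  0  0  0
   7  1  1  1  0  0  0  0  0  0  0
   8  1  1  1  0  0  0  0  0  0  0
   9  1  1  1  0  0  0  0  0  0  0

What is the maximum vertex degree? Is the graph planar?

Set-A vertices have degree 7; set-B vertices have degree 3. Maximum degree = max(3,7) = 7.
K_{3,7} contains K_{3,3} as a subgraph (since both sides have >= 3 vertices); by Kuratowski's theorem it is not planar.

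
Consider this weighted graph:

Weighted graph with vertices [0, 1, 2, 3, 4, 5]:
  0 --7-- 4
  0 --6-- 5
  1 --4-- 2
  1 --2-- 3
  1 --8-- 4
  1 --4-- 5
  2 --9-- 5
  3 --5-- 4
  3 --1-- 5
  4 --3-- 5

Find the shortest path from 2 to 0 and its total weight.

Using Dijkstra's algorithm from vertex 2:
Shortest path: 2 -> 1 -> 3 -> 5 -> 0
Total weight: 4 + 2 + 1 + 6 = 13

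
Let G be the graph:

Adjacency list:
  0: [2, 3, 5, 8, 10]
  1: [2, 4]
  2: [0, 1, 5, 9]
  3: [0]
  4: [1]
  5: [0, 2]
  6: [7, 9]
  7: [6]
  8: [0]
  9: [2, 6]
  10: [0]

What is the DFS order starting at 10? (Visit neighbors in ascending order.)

DFS from vertex 10 (neighbors processed in ascending order):
Visit order: 10, 0, 2, 1, 4, 5, 9, 6, 7, 3, 8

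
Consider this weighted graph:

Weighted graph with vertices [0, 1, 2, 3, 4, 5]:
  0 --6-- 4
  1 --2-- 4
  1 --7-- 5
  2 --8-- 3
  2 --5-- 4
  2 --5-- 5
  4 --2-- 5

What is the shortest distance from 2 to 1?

Using Dijkstra's algorithm from vertex 2:
Shortest path: 2 -> 4 -> 1
Total weight: 5 + 2 = 7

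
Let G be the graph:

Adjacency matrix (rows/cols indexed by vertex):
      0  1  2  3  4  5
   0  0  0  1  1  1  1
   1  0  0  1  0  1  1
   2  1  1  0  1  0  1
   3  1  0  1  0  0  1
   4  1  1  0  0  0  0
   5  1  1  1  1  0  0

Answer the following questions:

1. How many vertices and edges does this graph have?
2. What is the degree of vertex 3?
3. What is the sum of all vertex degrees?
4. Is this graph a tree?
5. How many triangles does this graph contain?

Count: 6 vertices, 10 edges.
Vertex 3 has neighbors [0, 2, 5], degree = 3.
Handshaking lemma: 2 * 10 = 20.
A tree on 6 vertices has 5 edges. This graph has 10 edges (5 extra). Not a tree.
Number of triangles = 5.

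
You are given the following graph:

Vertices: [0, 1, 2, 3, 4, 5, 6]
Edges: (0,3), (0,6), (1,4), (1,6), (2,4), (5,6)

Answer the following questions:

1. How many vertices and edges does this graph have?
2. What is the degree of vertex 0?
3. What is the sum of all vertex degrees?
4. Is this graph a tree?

Count: 7 vertices, 6 edges.
Vertex 0 has neighbors [3, 6], degree = 2.
Handshaking lemma: 2 * 6 = 12.
A graph is a tree iff it is connected and has exactly n-1 edges. This graph is connected (all 7 vertices in one component) and has 7-1 = 6 edges. It is a tree.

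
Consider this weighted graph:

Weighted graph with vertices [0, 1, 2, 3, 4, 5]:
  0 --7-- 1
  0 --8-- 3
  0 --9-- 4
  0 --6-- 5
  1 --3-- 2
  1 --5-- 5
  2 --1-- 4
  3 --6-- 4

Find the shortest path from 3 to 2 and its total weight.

Using Dijkstra's algorithm from vertex 3:
Shortest path: 3 -> 4 -> 2
Total weight: 6 + 1 = 7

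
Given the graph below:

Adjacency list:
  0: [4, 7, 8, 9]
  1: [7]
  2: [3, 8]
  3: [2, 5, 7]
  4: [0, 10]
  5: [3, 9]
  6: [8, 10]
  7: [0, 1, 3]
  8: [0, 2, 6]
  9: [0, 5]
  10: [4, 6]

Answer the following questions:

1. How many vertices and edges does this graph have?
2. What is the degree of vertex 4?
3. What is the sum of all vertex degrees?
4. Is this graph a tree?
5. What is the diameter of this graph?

Count: 11 vertices, 13 edges.
Vertex 4 has neighbors [0, 10], degree = 2.
Handshaking lemma: 2 * 13 = 26.
A tree on 11 vertices has 10 edges. This graph has 13 edges (3 extra). Not a tree.
Diameter (longest shortest path) = 4.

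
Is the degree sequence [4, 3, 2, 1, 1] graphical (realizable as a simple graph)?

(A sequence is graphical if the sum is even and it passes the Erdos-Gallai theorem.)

Sum of degrees = 11. Sum is odd, so the sequence is NOT graphical.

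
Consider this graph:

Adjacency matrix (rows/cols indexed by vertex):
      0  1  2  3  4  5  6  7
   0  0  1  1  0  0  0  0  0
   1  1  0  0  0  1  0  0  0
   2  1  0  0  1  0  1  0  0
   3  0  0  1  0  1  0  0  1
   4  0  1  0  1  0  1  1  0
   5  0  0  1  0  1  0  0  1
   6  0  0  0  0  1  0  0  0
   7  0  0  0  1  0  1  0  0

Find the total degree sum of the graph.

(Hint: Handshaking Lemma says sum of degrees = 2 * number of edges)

Count edges: 10 edges.
By Handshaking Lemma: sum of degrees = 2 * 10 = 20.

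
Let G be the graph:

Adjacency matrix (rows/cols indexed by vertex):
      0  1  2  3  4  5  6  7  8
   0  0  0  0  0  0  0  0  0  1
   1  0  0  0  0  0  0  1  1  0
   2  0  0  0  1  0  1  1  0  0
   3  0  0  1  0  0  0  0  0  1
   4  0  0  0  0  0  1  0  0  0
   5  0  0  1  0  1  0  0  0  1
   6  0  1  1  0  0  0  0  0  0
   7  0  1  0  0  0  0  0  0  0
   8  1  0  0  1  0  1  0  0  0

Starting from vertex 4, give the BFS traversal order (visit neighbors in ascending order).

BFS from vertex 4 (neighbors processed in ascending order):
Visit order: 4, 5, 2, 8, 3, 6, 0, 1, 7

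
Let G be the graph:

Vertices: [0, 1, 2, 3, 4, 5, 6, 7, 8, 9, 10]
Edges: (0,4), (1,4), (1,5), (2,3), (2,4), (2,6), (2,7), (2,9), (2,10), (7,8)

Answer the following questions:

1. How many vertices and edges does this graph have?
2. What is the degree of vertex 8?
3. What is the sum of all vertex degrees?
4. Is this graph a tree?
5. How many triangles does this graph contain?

Count: 11 vertices, 10 edges.
Vertex 8 has neighbors [7], degree = 1.
Handshaking lemma: 2 * 10 = 20.
A graph is a tree iff it is connected and has exactly n-1 edges. This graph is connected (all 11 vertices in one component) and has 11-1 = 10 edges. It is a tree.
Number of triangles = 0.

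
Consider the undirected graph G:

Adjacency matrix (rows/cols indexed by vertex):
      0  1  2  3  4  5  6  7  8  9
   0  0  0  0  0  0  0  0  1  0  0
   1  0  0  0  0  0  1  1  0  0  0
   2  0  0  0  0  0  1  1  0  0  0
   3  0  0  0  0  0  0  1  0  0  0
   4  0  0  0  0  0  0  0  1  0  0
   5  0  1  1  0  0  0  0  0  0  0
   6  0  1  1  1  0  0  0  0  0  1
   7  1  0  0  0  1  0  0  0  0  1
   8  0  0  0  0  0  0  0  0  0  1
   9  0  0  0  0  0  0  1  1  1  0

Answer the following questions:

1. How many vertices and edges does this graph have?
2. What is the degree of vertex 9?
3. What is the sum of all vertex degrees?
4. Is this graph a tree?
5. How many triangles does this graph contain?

Count: 10 vertices, 10 edges.
Vertex 9 has neighbors [6, 7, 8], degree = 3.
Handshaking lemma: 2 * 10 = 20.
A tree on 10 vertices has 9 edges. This graph has 10 edges (1 extra). Not a tree.
Number of triangles = 0.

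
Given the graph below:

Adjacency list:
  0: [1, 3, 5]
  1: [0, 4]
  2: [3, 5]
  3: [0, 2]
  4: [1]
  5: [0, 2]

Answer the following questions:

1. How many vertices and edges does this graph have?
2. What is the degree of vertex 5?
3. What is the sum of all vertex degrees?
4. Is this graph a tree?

Count: 6 vertices, 6 edges.
Vertex 5 has neighbors [0, 2], degree = 2.
Handshaking lemma: 2 * 6 = 12.
A tree on 6 vertices has 5 edges. This graph has 6 edges (1 extra). Not a tree.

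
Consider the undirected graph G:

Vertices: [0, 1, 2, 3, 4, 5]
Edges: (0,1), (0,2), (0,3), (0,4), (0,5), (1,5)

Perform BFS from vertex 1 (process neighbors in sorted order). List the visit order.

BFS from vertex 1 (neighbors processed in ascending order):
Visit order: 1, 0, 5, 2, 3, 4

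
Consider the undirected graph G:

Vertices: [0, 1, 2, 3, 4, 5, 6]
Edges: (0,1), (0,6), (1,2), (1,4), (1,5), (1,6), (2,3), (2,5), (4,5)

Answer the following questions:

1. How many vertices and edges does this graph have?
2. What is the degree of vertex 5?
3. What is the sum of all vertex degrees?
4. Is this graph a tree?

Count: 7 vertices, 9 edges.
Vertex 5 has neighbors [1, 2, 4], degree = 3.
Handshaking lemma: 2 * 9 = 18.
A tree on 7 vertices has 6 edges. This graph has 9 edges (3 extra). Not a tree.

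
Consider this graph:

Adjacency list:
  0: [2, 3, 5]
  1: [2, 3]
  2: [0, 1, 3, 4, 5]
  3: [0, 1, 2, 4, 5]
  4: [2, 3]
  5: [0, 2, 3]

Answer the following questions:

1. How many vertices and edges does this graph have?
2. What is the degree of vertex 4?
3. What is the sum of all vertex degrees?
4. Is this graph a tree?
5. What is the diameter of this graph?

Count: 6 vertices, 10 edges.
Vertex 4 has neighbors [2, 3], degree = 2.
Handshaking lemma: 2 * 10 = 20.
A tree on 6 vertices has 5 edges. This graph has 10 edges (5 extra). Not a tree.
Diameter (longest shortest path) = 2.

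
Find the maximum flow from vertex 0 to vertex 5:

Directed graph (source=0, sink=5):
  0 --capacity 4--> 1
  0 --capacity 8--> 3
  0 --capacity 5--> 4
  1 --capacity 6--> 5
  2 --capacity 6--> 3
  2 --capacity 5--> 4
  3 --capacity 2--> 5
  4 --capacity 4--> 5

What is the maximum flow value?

Computing max flow:
  Flow on (0->1): 4/4
  Flow on (0->3): 2/8
  Flow on (0->4): 4/5
  Flow on (1->5): 4/6
  Flow on (3->5): 2/2
  Flow on (4->5): 4/4
Maximum flow = 10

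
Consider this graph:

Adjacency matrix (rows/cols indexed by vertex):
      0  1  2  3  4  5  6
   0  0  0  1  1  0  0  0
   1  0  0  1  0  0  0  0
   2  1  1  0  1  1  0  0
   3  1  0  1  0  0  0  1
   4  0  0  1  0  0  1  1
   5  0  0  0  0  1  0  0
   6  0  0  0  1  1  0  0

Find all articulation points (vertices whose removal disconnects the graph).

An articulation point is a vertex whose removal disconnects the graph.
Articulation points: [2, 4]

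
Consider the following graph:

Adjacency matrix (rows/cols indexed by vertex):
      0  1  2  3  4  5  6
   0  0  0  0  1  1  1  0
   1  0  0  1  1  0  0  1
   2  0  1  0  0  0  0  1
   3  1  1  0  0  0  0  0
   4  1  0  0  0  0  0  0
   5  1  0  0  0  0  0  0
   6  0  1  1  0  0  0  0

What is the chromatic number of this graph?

The graph has a maximum clique of size 3 (lower bound on chromatic number).
A valid 3-coloring: {0: 0, 1: 0, 2: 1, 3: 1, 4: 1, 5: 1, 6: 2}.
Chromatic number = 3.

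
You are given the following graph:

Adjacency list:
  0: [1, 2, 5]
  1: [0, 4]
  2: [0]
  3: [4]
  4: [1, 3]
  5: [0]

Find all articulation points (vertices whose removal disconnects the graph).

An articulation point is a vertex whose removal disconnects the graph.
Articulation points: [0, 1, 4]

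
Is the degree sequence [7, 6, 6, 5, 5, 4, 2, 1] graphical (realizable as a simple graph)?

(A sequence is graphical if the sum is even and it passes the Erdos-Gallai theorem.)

Sum of degrees = 36. Sum is even but fails Erdos-Gallai. The sequence is NOT graphical.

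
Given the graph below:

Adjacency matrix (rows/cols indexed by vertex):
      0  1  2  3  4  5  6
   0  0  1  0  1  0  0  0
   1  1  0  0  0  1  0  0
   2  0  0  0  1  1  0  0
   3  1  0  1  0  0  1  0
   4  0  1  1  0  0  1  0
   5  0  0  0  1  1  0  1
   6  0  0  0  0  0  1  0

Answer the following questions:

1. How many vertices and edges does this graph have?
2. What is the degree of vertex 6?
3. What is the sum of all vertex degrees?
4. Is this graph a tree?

Count: 7 vertices, 8 edges.
Vertex 6 has neighbors [5], degree = 1.
Handshaking lemma: 2 * 8 = 16.
A tree on 7 vertices has 6 edges. This graph has 8 edges (2 extra). Not a tree.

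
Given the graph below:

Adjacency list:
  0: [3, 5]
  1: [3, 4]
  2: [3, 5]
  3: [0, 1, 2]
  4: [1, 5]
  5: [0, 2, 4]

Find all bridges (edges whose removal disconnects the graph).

No bridges found. The graph is 2-edge-connected (no single edge removal disconnects it).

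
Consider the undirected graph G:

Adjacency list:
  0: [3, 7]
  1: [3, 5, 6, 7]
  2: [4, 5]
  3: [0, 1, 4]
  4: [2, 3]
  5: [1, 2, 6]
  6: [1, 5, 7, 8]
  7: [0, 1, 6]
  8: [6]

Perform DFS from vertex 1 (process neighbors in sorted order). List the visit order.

DFS from vertex 1 (neighbors processed in ascending order):
Visit order: 1, 3, 0, 7, 6, 5, 2, 4, 8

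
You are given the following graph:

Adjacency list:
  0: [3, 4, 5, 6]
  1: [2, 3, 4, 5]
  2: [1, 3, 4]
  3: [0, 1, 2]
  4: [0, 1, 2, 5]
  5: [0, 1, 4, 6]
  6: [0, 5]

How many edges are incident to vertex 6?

Vertex 6 has neighbors [0, 5], so deg(6) = 2.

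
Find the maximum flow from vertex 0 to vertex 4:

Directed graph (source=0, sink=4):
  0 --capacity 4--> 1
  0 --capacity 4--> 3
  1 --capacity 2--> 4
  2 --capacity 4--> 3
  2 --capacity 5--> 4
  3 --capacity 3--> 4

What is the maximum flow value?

Computing max flow:
  Flow on (0->1): 2/4
  Flow on (0->3): 3/4
  Flow on (1->4): 2/2
  Flow on (3->4): 3/3
Maximum flow = 5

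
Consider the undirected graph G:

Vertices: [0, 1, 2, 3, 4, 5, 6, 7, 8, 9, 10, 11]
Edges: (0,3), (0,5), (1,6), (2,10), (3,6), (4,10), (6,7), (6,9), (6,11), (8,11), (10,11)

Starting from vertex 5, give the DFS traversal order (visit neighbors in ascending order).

DFS from vertex 5 (neighbors processed in ascending order):
Visit order: 5, 0, 3, 6, 1, 7, 9, 11, 8, 10, 2, 4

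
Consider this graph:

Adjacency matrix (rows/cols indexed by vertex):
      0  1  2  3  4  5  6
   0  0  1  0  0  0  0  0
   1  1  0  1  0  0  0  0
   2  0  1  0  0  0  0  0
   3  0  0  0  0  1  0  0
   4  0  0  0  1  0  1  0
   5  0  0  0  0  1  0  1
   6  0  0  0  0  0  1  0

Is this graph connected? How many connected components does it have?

Checking connectivity: the graph has 2 connected component(s).
Components: [[0, 1, 2], [3, 4, 5, 6]]. The graph is NOT connected.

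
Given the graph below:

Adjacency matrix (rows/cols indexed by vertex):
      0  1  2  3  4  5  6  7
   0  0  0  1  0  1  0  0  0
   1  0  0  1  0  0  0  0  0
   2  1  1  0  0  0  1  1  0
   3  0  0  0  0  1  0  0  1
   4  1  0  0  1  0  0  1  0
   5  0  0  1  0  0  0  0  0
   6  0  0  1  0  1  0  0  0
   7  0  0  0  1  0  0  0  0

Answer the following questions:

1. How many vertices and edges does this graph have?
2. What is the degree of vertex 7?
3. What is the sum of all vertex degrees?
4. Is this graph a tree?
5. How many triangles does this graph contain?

Count: 8 vertices, 8 edges.
Vertex 7 has neighbors [3], degree = 1.
Handshaking lemma: 2 * 8 = 16.
A tree on 8 vertices has 7 edges. This graph has 8 edges (1 extra). Not a tree.
Number of triangles = 0.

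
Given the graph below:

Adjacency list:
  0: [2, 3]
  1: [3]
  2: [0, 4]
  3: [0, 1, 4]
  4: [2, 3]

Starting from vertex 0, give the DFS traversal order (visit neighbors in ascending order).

DFS from vertex 0 (neighbors processed in ascending order):
Visit order: 0, 2, 4, 3, 1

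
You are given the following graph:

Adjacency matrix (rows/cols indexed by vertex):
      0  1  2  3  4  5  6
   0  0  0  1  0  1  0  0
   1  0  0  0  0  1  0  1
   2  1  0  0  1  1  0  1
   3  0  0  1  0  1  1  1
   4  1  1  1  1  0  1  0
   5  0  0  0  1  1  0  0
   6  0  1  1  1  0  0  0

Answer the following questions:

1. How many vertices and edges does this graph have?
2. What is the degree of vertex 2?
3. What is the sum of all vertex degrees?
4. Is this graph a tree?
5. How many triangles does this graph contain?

Count: 7 vertices, 11 edges.
Vertex 2 has neighbors [0, 3, 4, 6], degree = 4.
Handshaking lemma: 2 * 11 = 22.
A tree on 7 vertices has 6 edges. This graph has 11 edges (5 extra). Not a tree.
Number of triangles = 4.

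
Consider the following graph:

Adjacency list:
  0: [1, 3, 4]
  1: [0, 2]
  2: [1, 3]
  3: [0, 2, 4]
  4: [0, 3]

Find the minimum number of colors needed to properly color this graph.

The graph has a maximum clique of size 3 (lower bound on chromatic number).
A valid 3-coloring: {0: 0, 1: 1, 2: 0, 3: 1, 4: 2}.
Chromatic number = 3.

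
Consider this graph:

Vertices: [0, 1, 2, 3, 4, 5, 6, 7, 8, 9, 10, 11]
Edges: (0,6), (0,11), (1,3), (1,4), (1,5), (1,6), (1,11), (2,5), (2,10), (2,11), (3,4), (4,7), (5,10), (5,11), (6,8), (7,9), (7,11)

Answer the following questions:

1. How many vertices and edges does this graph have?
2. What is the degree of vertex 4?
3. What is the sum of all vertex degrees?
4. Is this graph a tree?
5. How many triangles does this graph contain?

Count: 12 vertices, 17 edges.
Vertex 4 has neighbors [1, 3, 7], degree = 3.
Handshaking lemma: 2 * 17 = 34.
A tree on 12 vertices has 11 edges. This graph has 17 edges (6 extra). Not a tree.
Number of triangles = 4.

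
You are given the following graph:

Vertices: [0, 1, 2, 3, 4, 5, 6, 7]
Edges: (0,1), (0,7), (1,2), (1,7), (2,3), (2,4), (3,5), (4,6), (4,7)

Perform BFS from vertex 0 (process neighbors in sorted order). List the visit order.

BFS from vertex 0 (neighbors processed in ascending order):
Visit order: 0, 1, 7, 2, 4, 3, 6, 5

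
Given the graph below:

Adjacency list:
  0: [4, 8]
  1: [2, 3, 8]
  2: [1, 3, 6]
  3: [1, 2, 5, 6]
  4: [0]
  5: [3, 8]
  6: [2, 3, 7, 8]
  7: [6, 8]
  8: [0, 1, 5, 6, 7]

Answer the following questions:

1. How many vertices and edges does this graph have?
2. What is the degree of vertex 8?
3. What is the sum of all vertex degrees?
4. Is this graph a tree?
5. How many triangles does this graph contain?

Count: 9 vertices, 13 edges.
Vertex 8 has neighbors [0, 1, 5, 6, 7], degree = 5.
Handshaking lemma: 2 * 13 = 26.
A tree on 9 vertices has 8 edges. This graph has 13 edges (5 extra). Not a tree.
Number of triangles = 3.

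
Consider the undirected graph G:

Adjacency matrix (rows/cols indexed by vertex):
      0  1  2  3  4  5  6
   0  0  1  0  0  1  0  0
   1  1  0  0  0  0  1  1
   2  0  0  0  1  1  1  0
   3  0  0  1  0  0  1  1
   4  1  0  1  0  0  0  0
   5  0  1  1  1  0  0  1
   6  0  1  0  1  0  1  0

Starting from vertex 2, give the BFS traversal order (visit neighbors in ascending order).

BFS from vertex 2 (neighbors processed in ascending order):
Visit order: 2, 3, 4, 5, 6, 0, 1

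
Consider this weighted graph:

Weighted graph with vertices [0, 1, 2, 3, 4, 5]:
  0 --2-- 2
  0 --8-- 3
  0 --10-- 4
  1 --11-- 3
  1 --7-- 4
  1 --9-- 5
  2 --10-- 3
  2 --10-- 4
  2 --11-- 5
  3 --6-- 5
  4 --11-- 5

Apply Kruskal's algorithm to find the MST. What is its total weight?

Applying Kruskal's algorithm (sort edges by weight, add if no cycle):
  Add (0,2) w=2
  Add (3,5) w=6
  Add (1,4) w=7
  Add (0,3) w=8
  Add (1,5) w=9
  Skip (0,4) w=10 (creates cycle)
  Skip (2,3) w=10 (creates cycle)
  Skip (2,4) w=10 (creates cycle)
  Skip (1,3) w=11 (creates cycle)
  Skip (2,5) w=11 (creates cycle)
  Skip (4,5) w=11 (creates cycle)
MST weight = 32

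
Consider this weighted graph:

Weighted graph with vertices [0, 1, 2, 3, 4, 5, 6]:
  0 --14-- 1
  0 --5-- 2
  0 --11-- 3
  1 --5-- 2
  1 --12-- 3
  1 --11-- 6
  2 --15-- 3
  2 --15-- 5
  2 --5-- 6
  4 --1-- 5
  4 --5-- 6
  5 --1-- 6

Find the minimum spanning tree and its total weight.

Applying Kruskal's algorithm (sort edges by weight, add if no cycle):
  Add (4,5) w=1
  Add (5,6) w=1
  Add (0,2) w=5
  Add (1,2) w=5
  Add (2,6) w=5
  Skip (4,6) w=5 (creates cycle)
  Add (0,3) w=11
  Skip (1,6) w=11 (creates cycle)
  Skip (1,3) w=12 (creates cycle)
  Skip (0,1) w=14 (creates cycle)
  Skip (2,5) w=15 (creates cycle)
  Skip (2,3) w=15 (creates cycle)
MST weight = 28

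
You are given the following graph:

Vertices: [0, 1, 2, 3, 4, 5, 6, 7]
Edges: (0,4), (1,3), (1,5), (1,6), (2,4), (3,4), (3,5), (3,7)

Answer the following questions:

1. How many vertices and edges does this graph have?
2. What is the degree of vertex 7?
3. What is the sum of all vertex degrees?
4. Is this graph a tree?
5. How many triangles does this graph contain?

Count: 8 vertices, 8 edges.
Vertex 7 has neighbors [3], degree = 1.
Handshaking lemma: 2 * 8 = 16.
A tree on 8 vertices has 7 edges. This graph has 8 edges (1 extra). Not a tree.
Number of triangles = 1.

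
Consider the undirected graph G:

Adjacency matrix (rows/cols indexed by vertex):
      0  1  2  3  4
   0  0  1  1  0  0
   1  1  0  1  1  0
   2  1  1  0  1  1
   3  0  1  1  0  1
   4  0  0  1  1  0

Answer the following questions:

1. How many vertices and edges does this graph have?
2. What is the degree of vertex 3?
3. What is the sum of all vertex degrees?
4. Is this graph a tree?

Count: 5 vertices, 7 edges.
Vertex 3 has neighbors [1, 2, 4], degree = 3.
Handshaking lemma: 2 * 7 = 14.
A tree on 5 vertices has 4 edges. This graph has 7 edges (3 extra). Not a tree.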